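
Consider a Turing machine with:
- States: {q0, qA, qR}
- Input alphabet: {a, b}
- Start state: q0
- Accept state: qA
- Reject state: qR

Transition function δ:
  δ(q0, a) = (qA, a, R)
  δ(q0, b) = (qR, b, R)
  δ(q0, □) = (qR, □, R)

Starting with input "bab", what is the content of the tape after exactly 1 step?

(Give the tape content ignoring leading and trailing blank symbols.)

Execution trace:
Initial: [q0]bab
Step 1: δ(q0, b) = (qR, b, R) → b[qR]ab

The machine reaches the reject state qR and halts.

After 1 step, the tape (ignoring leading/trailing blanks) is: bab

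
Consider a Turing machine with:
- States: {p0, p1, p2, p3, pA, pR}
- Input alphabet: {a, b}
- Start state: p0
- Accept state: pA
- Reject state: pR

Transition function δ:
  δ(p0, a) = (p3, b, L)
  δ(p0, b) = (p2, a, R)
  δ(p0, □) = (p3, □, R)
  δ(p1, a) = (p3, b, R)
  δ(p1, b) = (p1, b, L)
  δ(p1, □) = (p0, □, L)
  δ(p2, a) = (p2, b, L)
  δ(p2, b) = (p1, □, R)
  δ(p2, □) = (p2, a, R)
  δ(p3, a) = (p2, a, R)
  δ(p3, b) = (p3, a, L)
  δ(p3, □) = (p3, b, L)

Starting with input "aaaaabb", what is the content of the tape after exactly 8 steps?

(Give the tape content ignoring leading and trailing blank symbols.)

Execution trace:
Initial: [p0]aaaaabb
Step 1: δ(p0, a) = (p3, b, L) → [p3]□baaaabb
Step 2: δ(p3, □) = (p3, b, L) → [p3]□bbaaaabb
Step 3: δ(p3, □) = (p3, b, L) → [p3]□bbbaaaabb
Step 4: δ(p3, □) = (p3, b, L) → [p3]□bbbbaaaabb
Step 5: δ(p3, □) = (p3, b, L) → [p3]□bbbbbaaaabb
Step 6: δ(p3, □) = (p3, b, L) → [p3]□bbbbbbaaaabb
Step 7: δ(p3, □) = (p3, b, L) → [p3]□bbbbbbbaaaabb
Step 8: δ(p3, □) = (p3, b, L) → [p3]□bbbbbbbbaaaabb

After 8 steps, the tape (ignoring leading/trailing blanks) is: bbbbbbbbaaaabb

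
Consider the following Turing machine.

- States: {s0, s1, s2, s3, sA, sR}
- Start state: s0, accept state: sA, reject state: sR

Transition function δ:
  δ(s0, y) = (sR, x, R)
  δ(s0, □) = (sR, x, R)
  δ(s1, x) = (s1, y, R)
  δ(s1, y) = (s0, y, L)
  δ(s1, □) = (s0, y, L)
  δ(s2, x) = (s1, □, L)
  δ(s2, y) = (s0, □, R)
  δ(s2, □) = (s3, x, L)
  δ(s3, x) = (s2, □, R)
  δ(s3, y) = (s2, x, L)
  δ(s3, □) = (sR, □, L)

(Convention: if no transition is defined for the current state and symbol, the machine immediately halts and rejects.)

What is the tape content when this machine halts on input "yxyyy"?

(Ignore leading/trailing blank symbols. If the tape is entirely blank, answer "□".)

Execution trace:
Initial: [s0]yxyyy
Step 1: δ(s0, y) = (sR, x, R) → x[sR]xyyy

The machine reaches the reject state sR and halts.

Final tape (ignoring leading/trailing blanks): xxyyy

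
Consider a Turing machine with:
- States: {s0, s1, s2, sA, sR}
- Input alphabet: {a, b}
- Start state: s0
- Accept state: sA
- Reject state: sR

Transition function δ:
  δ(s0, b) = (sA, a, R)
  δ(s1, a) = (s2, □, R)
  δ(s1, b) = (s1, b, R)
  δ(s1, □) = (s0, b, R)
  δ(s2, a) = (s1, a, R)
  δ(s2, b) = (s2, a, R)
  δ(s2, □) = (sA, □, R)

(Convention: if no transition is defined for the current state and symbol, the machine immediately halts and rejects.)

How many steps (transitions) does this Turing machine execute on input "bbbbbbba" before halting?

Execution trace:
Initial: [s0]bbbbbbba
Step 1: δ(s0, b) = (sA, a, R) → a[sA]bbbbbba

The machine reaches the accept state sA and halts.

The machine executed 1 step before halting.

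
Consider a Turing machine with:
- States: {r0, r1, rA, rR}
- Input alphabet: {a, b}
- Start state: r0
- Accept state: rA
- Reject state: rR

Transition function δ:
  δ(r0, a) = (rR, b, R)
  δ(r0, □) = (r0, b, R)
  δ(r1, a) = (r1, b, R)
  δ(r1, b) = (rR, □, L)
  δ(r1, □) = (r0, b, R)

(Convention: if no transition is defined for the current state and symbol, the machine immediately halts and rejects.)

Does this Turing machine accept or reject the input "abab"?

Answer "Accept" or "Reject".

Execution trace:
Initial: [r0]abab
Step 1: δ(r0, a) = (rR, b, R) → b[rR]bab

The machine reaches the reject state rR and halts.

Answer: Reject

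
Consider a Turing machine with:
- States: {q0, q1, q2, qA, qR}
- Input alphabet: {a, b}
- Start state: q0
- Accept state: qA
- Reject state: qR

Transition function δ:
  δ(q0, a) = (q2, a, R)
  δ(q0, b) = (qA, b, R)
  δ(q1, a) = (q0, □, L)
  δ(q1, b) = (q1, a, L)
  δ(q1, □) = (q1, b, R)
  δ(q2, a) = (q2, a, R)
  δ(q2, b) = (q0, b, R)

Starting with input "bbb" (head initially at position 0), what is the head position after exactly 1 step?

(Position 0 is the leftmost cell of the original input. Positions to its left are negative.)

Execution trace (head position shown):
Step 0: [q0]bbb  (head at position 0)
Step 1: move right → b[qA]bb  (head at position 1)

After 1 step, the head is at position 1.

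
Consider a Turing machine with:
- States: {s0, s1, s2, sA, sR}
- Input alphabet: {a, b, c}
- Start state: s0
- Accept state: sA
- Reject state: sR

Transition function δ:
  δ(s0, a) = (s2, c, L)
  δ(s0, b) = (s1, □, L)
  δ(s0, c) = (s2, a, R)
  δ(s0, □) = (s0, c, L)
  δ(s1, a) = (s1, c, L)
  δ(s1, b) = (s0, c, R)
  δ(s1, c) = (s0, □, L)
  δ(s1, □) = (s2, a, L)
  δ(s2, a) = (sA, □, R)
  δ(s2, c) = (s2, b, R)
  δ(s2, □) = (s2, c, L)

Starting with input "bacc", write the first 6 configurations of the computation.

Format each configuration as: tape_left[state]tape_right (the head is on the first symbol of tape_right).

Transitions applied:
Step 1: δ(s0, b) = (s1, □, L)
Step 2: δ(s1, □) = (s2, a, L)
Step 3: δ(s2, □) = (s2, c, L)
Step 4: δ(s2, □) = (s2, c, L)
Step 5: δ(s2, □) = (s2, c, L)

The first 6 configurations are:
[s0]bacc ⊢ [s1]□□acc ⊢ [s2]□a□acc ⊢ [s2]□ca□acc ⊢ [s2]□cca□acc ⊢ [s2]□ccca□acc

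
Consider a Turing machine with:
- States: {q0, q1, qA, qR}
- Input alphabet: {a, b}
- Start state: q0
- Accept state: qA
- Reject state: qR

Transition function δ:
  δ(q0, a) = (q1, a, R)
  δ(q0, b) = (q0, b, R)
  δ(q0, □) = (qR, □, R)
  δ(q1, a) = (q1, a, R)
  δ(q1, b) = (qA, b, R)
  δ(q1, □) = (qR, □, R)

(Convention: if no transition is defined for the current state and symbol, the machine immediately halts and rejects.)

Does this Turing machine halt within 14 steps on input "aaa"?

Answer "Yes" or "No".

Execution trace:
Initial: [q0]aaa
Step 1: δ(q0, a) = (q1, a, R) → a[q1]aa
Step 2: δ(q1, a) = (q1, a, R) → aa[q1]a
Step 3: δ(q1, a) = (q1, a, R) → aaa[q1]□
Step 4: δ(q1, □) = (qR, □, R) → aaa□[qR]□

The machine reaches the reject state qR and halts.
The machine halted after 4 steps (within the 14-step bound).

Answer: Yes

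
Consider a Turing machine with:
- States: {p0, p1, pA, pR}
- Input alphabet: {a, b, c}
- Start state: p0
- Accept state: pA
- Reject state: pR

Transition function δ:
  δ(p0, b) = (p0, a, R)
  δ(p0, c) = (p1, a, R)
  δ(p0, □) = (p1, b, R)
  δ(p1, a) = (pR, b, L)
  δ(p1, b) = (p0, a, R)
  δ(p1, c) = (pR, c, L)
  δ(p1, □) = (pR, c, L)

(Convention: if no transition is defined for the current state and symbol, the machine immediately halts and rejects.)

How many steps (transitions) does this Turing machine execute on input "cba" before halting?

Execution trace:
Initial: [p0]cba
Step 1: δ(p0, c) = (p1, a, R) → a[p1]ba
Step 2: δ(p1, b) = (p0, a, R) → aa[p0]a

No transition is defined for δ(p0, a). By convention the machine halts and rejects.

The machine executed 2 steps before halting.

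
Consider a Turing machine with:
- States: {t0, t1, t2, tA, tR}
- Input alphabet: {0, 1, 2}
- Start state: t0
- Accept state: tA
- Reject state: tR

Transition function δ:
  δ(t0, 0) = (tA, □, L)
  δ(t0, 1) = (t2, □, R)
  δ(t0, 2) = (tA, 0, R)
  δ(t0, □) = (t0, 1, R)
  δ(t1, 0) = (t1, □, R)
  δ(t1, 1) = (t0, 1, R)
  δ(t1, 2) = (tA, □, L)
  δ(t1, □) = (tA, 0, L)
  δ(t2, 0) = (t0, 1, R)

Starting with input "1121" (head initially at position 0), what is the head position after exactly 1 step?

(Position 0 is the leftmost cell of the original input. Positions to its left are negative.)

Execution trace (head position shown):
Step 0: [t0]1121  (head at position 0)
Step 1: move right → □[t2]121  (head at position 1)

After 1 step, the head is at position 1.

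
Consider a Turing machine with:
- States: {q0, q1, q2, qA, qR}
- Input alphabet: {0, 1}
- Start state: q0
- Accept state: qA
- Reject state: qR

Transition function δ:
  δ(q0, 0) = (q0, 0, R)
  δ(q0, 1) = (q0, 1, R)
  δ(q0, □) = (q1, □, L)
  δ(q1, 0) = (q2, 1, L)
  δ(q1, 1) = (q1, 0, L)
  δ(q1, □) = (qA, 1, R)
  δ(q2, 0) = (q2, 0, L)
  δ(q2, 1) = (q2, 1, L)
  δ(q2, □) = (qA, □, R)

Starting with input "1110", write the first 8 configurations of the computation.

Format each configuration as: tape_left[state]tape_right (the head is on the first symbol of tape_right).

Transitions applied:
Step 1: δ(q0, 1) = (q0, 1, R)
Step 2: δ(q0, 1) = (q0, 1, R)
Step 3: δ(q0, 1) = (q0, 1, R)
Step 4: δ(q0, 0) = (q0, 0, R)
Step 5: δ(q0, □) = (q1, □, L)
Step 6: δ(q1, 0) = (q2, 1, L)
Step 7: δ(q2, 1) = (q2, 1, L)

The first 8 configurations are:
[q0]1110 ⊢ 1[q0]110 ⊢ 11[q0]10 ⊢ 111[q0]0 ⊢ 1110[q0]□ ⊢ 111[q1]0□ ⊢ 11[q2]11□ ⊢ 1[q2]111□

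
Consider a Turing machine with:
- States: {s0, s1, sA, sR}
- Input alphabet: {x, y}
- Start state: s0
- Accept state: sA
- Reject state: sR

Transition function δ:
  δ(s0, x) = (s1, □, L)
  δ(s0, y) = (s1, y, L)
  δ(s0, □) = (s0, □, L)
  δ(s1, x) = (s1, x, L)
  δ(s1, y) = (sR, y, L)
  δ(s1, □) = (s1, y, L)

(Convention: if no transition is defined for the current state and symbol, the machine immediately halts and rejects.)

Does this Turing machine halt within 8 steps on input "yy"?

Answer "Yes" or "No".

Execution trace:
Initial: [s0]yy
Step 1: δ(s0, y) = (s1, y, L) → [s1]□yy
Step 2: δ(s1, □) = (s1, y, L) → [s1]□yyy
Step 3: δ(s1, □) = (s1, y, L) → [s1]□yyyy
Step 4: δ(s1, □) = (s1, y, L) → [s1]□yyyyy
Step 5: δ(s1, □) = (s1, y, L) → [s1]□yyyyyy
Step 6: δ(s1, □) = (s1, y, L) → [s1]□yyyyyyy
Step 7: δ(s1, □) = (s1, y, L) → [s1]□yyyyyyyy
Step 8: δ(s1, □) = (s1, y, L) → [s1]□yyyyyyyyy

The machine has not reached a halting state after 8 steps.
The machine did not halt within the 8-step bound.

Answer: No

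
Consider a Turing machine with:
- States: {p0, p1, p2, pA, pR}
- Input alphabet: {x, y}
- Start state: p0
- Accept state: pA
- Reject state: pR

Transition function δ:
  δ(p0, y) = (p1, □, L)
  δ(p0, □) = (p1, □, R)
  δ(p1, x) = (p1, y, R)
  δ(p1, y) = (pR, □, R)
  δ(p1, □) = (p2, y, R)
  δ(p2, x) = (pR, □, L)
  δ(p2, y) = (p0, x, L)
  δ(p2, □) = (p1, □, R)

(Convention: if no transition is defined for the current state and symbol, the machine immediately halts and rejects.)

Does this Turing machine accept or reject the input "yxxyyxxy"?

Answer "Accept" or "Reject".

Execution trace:
Initial: [p0]yxxyyxxy
Step 1: δ(p0, y) = (p1, □, L) → [p1]□□xxyyxxy
Step 2: δ(p1, □) = (p2, y, R) → y[p2]□xxyyxxy
Step 3: δ(p2, □) = (p1, □, R) → y□[p1]xxyyxxy
Step 4: δ(p1, x) = (p1, y, R) → y□y[p1]xyyxxy
Step 5: δ(p1, x) = (p1, y, R) → y□yy[p1]yyxxy
Step 6: δ(p1, y) = (pR, □, R) → y□yy□[pR]yxxy

The machine reaches the reject state pR and halts.

Answer: Reject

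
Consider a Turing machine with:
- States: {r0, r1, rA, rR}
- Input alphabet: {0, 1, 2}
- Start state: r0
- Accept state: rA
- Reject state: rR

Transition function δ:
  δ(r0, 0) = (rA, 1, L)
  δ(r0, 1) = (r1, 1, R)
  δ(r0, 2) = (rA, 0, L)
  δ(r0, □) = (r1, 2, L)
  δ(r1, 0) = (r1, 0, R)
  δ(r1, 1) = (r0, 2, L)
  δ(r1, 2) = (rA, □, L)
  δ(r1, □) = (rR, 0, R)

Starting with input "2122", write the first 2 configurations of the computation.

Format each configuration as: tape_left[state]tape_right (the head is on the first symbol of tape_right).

Transitions applied:
Step 1: δ(r0, 2) = (rA, 0, L)

The first 2 configurations are:
[r0]2122 ⊢ [rA]□0122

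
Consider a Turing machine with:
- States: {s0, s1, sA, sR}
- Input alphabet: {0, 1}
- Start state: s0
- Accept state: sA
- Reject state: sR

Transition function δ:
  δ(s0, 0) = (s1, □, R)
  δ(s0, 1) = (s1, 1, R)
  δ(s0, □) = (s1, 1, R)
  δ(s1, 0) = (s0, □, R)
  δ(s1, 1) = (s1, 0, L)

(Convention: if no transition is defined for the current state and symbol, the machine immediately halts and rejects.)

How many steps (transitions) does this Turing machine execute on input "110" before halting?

Execution trace:
Initial: [s0]110
Step 1: δ(s0, 1) = (s1, 1, R) → 1[s1]10
Step 2: δ(s1, 1) = (s1, 0, L) → [s1]100
Step 3: δ(s1, 1) = (s1, 0, L) → [s1]□000

No transition is defined for δ(s1, □). By convention the machine halts and rejects.

The machine executed 3 steps before halting.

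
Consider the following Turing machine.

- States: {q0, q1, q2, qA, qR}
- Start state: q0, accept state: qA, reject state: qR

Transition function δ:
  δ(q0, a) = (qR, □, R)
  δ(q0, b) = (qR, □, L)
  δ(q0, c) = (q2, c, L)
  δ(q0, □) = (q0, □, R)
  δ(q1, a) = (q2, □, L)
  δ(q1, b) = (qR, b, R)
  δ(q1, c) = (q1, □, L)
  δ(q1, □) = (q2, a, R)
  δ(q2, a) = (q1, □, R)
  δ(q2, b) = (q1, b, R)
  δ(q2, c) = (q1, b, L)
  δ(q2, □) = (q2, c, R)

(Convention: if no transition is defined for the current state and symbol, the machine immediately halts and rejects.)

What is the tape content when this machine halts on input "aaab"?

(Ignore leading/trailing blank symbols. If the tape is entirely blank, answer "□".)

Execution trace:
Initial: [q0]aaab
Step 1: δ(q0, a) = (qR, □, R) → □[qR]aab

The machine reaches the reject state qR and halts.

Final tape (ignoring leading/trailing blanks): aab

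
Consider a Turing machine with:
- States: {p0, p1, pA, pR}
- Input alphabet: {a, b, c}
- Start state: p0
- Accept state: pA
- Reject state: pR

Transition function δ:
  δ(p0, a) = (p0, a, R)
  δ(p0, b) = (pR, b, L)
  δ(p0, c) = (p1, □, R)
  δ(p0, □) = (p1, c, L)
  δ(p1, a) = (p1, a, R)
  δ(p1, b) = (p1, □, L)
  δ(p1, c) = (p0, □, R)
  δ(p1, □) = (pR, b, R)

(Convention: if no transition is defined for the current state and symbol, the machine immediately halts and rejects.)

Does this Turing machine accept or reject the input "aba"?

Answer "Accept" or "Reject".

Execution trace:
Initial: [p0]aba
Step 1: δ(p0, a) = (p0, a, R) → a[p0]ba
Step 2: δ(p0, b) = (pR, b, L) → [pR]aba

The machine reaches the reject state pR and halts.

Answer: Reject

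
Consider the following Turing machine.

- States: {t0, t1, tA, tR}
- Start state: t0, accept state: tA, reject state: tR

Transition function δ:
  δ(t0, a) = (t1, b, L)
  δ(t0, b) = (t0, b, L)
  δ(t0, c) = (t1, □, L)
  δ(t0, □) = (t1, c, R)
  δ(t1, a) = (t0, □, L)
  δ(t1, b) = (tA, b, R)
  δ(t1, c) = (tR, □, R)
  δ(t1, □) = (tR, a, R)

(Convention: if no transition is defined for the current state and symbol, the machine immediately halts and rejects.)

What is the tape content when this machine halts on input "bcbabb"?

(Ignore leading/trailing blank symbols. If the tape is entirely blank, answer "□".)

Execution trace:
Initial: [t0]bcbabb
Step 1: δ(t0, b) = (t0, b, L) → [t0]□bcbabb
Step 2: δ(t0, □) = (t1, c, R) → c[t1]bcbabb
Step 3: δ(t1, b) = (tA, b, R) → cb[tA]cbabb

The machine reaches the accept state tA and halts.

Final tape (ignoring leading/trailing blanks): cbcbabb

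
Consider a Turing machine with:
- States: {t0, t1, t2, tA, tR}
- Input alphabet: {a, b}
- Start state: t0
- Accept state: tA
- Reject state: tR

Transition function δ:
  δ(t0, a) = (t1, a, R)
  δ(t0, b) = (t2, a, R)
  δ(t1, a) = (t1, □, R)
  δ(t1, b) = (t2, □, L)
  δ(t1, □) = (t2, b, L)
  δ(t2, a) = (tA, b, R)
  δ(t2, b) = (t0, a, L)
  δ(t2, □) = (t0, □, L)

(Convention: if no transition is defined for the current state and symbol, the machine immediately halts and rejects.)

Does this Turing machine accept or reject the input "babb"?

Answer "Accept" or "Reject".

Execution trace:
Initial: [t0]babb
Step 1: δ(t0, b) = (t2, a, R) → a[t2]abb
Step 2: δ(t2, a) = (tA, b, R) → ab[tA]bb

The machine reaches the accept state tA and halts.

Answer: Accept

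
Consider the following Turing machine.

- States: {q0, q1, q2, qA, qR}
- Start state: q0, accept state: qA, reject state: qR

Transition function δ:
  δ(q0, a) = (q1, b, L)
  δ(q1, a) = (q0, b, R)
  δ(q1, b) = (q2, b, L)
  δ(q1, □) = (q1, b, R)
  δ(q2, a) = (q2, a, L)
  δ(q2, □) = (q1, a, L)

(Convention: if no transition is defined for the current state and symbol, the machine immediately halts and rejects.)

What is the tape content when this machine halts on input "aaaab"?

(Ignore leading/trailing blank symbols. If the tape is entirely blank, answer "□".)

Execution trace:
Initial: [q0]aaaab
Step 1: δ(q0, a) = (q1, b, L) → [q1]□baaab
Step 2: δ(q1, □) = (q1, b, R) → b[q1]baaab
Step 3: δ(q1, b) = (q2, b, L) → [q2]bbaaab

No transition is defined for δ(q2, b). By convention the machine halts and rejects.

Final tape (ignoring leading/trailing blanks): bbaaab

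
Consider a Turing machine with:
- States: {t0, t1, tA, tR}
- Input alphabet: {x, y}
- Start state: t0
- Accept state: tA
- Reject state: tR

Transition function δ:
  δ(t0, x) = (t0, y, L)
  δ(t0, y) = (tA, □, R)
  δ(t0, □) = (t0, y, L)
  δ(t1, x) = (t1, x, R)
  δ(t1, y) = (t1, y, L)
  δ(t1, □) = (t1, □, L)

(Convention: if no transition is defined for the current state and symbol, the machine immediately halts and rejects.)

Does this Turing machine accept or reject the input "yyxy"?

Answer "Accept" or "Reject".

Execution trace:
Initial: [t0]yyxy
Step 1: δ(t0, y) = (tA, □, R) → □[tA]yxy

The machine reaches the accept state tA and halts.

Answer: Accept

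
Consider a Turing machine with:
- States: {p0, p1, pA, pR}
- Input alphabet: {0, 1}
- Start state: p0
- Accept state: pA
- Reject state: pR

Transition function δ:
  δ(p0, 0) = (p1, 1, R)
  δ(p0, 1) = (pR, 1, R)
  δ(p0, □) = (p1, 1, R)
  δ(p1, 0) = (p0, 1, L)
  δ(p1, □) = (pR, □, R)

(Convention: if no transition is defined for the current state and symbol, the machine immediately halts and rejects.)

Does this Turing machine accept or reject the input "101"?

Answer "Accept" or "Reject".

Execution trace:
Initial: [p0]101
Step 1: δ(p0, 1) = (pR, 1, R) → 1[pR]01

The machine reaches the reject state pR and halts.

Answer: Reject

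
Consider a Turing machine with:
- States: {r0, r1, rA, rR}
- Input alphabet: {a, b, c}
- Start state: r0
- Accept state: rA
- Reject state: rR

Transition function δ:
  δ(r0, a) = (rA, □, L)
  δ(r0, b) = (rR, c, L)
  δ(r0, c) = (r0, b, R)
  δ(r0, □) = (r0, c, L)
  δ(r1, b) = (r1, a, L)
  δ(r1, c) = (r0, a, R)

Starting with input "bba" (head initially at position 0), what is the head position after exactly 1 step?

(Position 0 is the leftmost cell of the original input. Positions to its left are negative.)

Execution trace (head position shown):
Step 0: [r0]bba  (head at position 0)
Step 1: move left → [rR]□cba  (head at position -1)

After 1 step, the head is at position -1.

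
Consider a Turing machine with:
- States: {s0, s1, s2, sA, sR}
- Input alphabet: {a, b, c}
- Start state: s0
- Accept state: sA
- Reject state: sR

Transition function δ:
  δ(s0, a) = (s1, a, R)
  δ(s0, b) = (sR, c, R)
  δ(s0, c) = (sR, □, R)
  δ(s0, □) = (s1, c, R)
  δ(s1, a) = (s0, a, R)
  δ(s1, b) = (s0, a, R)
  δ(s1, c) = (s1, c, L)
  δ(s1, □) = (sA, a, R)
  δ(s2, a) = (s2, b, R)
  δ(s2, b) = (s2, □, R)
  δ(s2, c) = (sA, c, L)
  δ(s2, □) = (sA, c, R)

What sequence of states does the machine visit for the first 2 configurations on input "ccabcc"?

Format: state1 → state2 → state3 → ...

Execution trace:
Initial: [s0]ccabcc
Step 1: δ(s0, c) = (sR, □, R) → □[sR]cabcc

The machine reaches the reject state sR and halts.

State sequence: s0 → sR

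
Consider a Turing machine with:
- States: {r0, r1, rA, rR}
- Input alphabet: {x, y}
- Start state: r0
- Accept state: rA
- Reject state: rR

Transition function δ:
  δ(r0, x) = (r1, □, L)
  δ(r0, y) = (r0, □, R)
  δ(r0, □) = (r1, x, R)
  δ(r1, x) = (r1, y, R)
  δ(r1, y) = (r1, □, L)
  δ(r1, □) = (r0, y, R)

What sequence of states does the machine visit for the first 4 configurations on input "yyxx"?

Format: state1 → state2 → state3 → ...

Execution trace:
Initial: [r0]yyxx
Step 1: δ(r0, y) = (r0, □, R) → □[r0]yxx
Step 2: δ(r0, y) = (r0, □, R) → □□[r0]xx
Step 3: δ(r0, x) = (r1, □, L) → □[r1]□□x

State sequence: r0 → r0 → r0 → r1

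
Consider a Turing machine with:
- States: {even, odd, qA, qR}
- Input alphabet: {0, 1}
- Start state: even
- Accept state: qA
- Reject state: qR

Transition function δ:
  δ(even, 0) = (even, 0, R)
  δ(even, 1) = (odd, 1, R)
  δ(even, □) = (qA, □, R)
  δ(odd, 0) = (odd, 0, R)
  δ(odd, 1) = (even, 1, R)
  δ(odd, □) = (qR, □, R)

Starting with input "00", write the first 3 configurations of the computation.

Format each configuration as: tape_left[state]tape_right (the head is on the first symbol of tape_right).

Transitions applied:
Step 1: δ(even, 0) = (even, 0, R)
Step 2: δ(even, 0) = (even, 0, R)

The first 3 configurations are:
[even]00 ⊢ 0[even]0 ⊢ 00[even]□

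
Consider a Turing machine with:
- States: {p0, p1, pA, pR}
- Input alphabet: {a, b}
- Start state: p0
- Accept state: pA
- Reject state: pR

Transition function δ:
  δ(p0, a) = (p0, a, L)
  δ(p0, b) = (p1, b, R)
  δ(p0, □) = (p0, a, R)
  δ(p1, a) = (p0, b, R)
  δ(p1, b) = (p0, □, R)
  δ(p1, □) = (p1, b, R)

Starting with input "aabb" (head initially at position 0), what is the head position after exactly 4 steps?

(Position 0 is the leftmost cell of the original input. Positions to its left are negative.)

Execution trace (head position shown):
Step 0: [p0]aabb  (head at position 0)
Step 1: move left → [p0]□aabb  (head at position -1)
Step 2: move right → a[p0]aabb  (head at position 0)
Step 3: move left → [p0]aaabb  (head at position -1)
Step 4: move left → [p0]□aaabb  (head at position -2)

After 4 steps, the head is at position -2.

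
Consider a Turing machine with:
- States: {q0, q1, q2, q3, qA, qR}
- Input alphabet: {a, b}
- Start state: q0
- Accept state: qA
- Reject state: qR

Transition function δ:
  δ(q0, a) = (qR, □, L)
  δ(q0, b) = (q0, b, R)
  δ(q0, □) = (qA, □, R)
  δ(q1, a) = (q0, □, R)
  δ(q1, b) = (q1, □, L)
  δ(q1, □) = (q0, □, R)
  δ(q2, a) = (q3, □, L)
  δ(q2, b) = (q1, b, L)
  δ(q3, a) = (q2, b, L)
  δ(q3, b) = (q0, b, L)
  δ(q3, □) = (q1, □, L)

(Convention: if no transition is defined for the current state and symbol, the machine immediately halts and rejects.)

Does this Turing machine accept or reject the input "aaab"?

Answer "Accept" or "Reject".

Execution trace:
Initial: [q0]aaab
Step 1: δ(q0, a) = (qR, □, L) → [qR]□□aab

The machine reaches the reject state qR and halts.

Answer: Reject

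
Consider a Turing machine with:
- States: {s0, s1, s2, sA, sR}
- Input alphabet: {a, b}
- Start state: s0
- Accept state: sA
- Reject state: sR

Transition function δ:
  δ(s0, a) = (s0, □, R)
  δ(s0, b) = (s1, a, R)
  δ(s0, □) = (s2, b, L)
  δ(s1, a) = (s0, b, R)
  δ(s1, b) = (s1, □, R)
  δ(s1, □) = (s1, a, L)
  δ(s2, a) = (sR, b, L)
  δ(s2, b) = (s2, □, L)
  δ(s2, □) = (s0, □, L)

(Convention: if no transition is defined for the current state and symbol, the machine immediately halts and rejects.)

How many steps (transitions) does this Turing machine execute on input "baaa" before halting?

Execution trace:
Initial: [s0]baaa
Step 1: δ(s0, b) = (s1, a, R) → a[s1]aaa
Step 2: δ(s1, a) = (s0, b, R) → ab[s0]aa
Step 3: δ(s0, a) = (s0, □, R) → ab□[s0]a
Step 4: δ(s0, a) = (s0, □, R) → ab□□[s0]□
Step 5: δ(s0, □) = (s2, b, L) → ab□[s2]□b
Step 6: δ(s2, □) = (s0, □, L) → ab[s0]□□b
Step 7: δ(s0, □) = (s2, b, L) → a[s2]bb□b
Step 8: δ(s2, b) = (s2, □, L) → [s2]a□b□b
Step 9: δ(s2, a) = (sR, b, L) → [sR]□b□b□b

The machine reaches the reject state sR and halts.

The machine executed 9 steps before halting.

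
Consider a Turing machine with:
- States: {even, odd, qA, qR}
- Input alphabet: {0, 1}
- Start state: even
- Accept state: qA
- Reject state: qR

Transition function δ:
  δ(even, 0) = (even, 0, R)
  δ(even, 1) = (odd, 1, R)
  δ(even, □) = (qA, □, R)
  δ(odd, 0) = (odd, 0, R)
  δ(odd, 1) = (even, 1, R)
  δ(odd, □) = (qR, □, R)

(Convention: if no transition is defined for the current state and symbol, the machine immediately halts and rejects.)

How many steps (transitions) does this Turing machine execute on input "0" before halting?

Execution trace:
Initial: [even]0
Step 1: δ(even, 0) = (even, 0, R) → 0[even]□
Step 2: δ(even, □) = (qA, □, R) → 0□[qA]□

The machine reaches the accept state qA and halts.

The machine executed 2 steps before halting.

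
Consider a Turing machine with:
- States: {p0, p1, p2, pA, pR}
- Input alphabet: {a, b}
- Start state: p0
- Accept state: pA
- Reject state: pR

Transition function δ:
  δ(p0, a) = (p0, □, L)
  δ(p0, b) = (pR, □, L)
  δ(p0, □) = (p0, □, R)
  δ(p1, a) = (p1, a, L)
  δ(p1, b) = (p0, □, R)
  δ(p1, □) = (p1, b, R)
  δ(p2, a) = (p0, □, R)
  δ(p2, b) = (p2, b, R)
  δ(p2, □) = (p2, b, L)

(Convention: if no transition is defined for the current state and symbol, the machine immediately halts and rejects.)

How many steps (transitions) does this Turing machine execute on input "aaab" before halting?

Execution trace:
Initial: [p0]aaab
Step 1: δ(p0, a) = (p0, □, L) → [p0]□□aab
Step 2: δ(p0, □) = (p0, □, R) → □[p0]□aab
Step 3: δ(p0, □) = (p0, □, R) → □□[p0]aab
Step 4: δ(p0, a) = (p0, □, L) → □[p0]□□ab
Step 5: δ(p0, □) = (p0, □, R) → □□[p0]□ab
Step 6: δ(p0, □) = (p0, □, R) → □□□[p0]ab
Step 7: δ(p0, a) = (p0, □, L) → □□[p0]□□b
Step 8: δ(p0, □) = (p0, □, R) → □□□[p0]□b
Step 9: δ(p0, □) = (p0, □, R) → □□□□[p0]b
Step 10: δ(p0, b) = (pR, □, L) → □□□[pR]□□

The machine reaches the reject state pR and halts.

The machine executed 10 steps before halting.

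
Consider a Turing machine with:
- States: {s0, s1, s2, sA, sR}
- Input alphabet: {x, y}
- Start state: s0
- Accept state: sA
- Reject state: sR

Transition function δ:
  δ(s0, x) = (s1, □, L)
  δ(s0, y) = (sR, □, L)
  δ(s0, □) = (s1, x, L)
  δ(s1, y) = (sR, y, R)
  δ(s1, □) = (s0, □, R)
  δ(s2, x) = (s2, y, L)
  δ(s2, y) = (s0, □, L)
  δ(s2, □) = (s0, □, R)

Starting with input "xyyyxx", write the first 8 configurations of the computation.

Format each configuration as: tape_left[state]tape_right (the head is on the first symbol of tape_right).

Transitions applied:
Step 1: δ(s0, x) = (s1, □, L)
Step 2: δ(s1, □) = (s0, □, R)
Step 3: δ(s0, □) = (s1, x, L)
Step 4: δ(s1, □) = (s0, □, R)
Step 5: δ(s0, x) = (s1, □, L)
Step 6: δ(s1, □) = (s0, □, R)
Step 7: δ(s0, □) = (s1, x, L)

The first 8 configurations are:
[s0]xyyyxx ⊢ [s1]□□yyyxx ⊢ □[s0]□yyyxx ⊢ [s1]□xyyyxx ⊢ □[s0]xyyyxx ⊢ [s1]□□yyyxx ⊢ □[s0]□yyyxx ⊢ [s1]□xyyyxx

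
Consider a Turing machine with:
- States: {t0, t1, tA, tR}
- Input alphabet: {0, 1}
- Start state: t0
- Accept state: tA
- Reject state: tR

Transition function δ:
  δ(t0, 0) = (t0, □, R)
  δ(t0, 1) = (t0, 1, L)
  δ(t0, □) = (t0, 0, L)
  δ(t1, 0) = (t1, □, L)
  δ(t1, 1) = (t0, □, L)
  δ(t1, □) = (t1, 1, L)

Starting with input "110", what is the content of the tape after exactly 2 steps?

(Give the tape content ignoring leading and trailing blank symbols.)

Execution trace:
Initial: [t0]110
Step 1: δ(t0, 1) = (t0, 1, L) → [t0]□110
Step 2: δ(t0, □) = (t0, 0, L) → [t0]□0110

After 2 steps, the tape (ignoring leading/trailing blanks) is: 0110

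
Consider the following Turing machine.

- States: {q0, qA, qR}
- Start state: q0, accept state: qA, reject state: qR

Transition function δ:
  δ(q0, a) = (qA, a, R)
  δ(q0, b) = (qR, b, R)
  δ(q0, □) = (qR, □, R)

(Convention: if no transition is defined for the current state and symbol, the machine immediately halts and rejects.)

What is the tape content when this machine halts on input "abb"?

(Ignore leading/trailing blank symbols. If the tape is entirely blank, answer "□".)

Execution trace:
Initial: [q0]abb
Step 1: δ(q0, a) = (qA, a, R) → a[qA]bb

The machine reaches the accept state qA and halts.

Final tape (ignoring leading/trailing blanks): abb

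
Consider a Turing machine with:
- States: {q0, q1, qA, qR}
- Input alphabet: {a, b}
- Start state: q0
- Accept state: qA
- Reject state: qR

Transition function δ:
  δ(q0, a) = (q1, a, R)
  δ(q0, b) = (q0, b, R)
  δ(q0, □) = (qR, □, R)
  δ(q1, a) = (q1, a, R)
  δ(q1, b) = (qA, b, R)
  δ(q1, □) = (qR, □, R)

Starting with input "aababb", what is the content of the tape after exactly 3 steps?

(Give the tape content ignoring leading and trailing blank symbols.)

Execution trace:
Initial: [q0]aababb
Step 1: δ(q0, a) = (q1, a, R) → a[q1]ababb
Step 2: δ(q1, a) = (q1, a, R) → aa[q1]babb
Step 3: δ(q1, b) = (qA, b, R) → aab[qA]abb

The machine reaches the accept state qA and halts.

After 3 steps, the tape (ignoring leading/trailing blanks) is: aababb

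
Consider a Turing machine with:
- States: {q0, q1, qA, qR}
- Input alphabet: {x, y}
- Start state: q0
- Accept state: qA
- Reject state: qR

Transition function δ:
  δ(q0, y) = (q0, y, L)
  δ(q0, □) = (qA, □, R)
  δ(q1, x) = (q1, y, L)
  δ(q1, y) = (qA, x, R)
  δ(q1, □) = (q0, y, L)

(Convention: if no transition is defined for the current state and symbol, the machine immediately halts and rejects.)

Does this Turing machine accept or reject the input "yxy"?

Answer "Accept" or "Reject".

Execution trace:
Initial: [q0]yxy
Step 1: δ(q0, y) = (q0, y, L) → [q0]□yxy
Step 2: δ(q0, □) = (qA, □, R) → □[qA]yxy

The machine reaches the accept state qA and halts.

Answer: Accept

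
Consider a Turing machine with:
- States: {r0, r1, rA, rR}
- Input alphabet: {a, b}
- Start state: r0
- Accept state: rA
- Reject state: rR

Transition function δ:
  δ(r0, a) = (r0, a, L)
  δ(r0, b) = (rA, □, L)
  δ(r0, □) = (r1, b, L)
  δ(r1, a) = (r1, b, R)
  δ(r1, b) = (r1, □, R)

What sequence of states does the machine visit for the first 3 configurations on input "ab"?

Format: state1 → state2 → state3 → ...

Execution trace:
Initial: [r0]ab
Step 1: δ(r0, a) = (r0, a, L) → [r0]□ab
Step 2: δ(r0, □) = (r1, b, L) → [r1]□bab

No transition is defined for δ(r1, □). By convention the machine halts and rejects.

State sequence: r0 → r0 → r1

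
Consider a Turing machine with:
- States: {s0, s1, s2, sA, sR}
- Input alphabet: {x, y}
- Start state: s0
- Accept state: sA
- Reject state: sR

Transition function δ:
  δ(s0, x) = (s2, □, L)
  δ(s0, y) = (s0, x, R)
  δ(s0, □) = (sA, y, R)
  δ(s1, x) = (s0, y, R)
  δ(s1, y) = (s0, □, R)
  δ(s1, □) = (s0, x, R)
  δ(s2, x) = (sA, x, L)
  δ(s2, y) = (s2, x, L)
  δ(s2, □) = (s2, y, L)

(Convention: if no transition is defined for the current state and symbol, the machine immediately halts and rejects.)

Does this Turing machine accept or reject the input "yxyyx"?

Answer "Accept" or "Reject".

Execution trace:
Initial: [s0]yxyyx
Step 1: δ(s0, y) = (s0, x, R) → x[s0]xyyx
Step 2: δ(s0, x) = (s2, □, L) → [s2]x□yyx
Step 3: δ(s2, x) = (sA, x, L) → [sA]□x□yyx

The machine reaches the accept state sA and halts.

Answer: Accept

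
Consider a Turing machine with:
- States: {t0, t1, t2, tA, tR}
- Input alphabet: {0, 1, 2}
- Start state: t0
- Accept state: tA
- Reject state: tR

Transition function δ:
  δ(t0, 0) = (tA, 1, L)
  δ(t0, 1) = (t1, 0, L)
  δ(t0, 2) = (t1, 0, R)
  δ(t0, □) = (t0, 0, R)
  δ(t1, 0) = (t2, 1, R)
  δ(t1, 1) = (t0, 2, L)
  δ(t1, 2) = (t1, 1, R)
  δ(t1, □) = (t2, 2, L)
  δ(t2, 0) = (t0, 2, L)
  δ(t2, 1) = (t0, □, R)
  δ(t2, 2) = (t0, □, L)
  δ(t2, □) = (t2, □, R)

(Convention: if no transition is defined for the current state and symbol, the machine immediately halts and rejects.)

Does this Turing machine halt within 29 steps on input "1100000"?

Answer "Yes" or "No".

Execution trace:
Initial: [t0]1100000
Step 1: δ(t0, 1) = (t1, 0, L) → [t1]□0100000
Step 2: δ(t1, □) = (t2, 2, L) → [t2]□20100000
Step 3: δ(t2, □) = (t2, □, R) → □[t2]20100000
Step 4: δ(t2, 2) = (t0, □, L) → [t0]□□0100000
Step 5: δ(t0, □) = (t0, 0, R) → 0[t0]□0100000
Step 6: δ(t0, □) = (t0, 0, R) → 00[t0]0100000
Step 7: δ(t0, 0) = (tA, 1, L) → 0[tA]01100000

The machine reaches the accept state tA and halts.
The machine halted after 7 steps (within the 29-step bound).

Answer: Yes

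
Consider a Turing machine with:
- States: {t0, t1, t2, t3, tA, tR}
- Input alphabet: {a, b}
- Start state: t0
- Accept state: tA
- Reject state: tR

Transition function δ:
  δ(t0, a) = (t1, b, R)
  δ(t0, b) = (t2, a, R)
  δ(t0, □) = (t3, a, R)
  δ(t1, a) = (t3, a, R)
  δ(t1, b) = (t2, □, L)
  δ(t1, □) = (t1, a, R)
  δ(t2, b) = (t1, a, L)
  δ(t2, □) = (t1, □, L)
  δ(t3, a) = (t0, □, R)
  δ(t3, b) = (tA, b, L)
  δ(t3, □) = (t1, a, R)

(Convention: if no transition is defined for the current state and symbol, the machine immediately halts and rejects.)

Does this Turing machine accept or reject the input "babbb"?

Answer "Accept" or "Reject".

Execution trace:
Initial: [t0]babbb
Step 1: δ(t0, b) = (t2, a, R) → a[t2]abbb

No transition is defined for δ(t2, a). By convention the machine halts and rejects.

Answer: Reject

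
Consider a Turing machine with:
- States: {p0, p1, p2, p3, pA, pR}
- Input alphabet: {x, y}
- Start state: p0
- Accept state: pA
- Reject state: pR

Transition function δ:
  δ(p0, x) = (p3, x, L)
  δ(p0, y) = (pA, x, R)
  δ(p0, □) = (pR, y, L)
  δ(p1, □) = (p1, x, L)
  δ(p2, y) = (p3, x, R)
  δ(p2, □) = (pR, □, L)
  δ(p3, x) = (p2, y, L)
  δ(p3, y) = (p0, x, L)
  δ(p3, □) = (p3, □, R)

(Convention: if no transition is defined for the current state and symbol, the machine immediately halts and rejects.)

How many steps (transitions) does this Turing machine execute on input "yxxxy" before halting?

Execution trace:
Initial: [p0]yxxxy
Step 1: δ(p0, y) = (pA, x, R) → x[pA]xxxy

The machine reaches the accept state pA and halts.

The machine executed 1 step before halting.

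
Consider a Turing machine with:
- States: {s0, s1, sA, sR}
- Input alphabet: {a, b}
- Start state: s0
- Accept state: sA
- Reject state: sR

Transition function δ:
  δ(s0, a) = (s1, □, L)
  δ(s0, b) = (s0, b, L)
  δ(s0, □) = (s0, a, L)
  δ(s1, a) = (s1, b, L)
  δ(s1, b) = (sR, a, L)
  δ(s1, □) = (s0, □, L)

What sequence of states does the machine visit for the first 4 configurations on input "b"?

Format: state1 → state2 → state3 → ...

Execution trace:
Initial: [s0]b
Step 1: δ(s0, b) = (s0, b, L) → [s0]□b
Step 2: δ(s0, □) = (s0, a, L) → [s0]□ab
Step 3: δ(s0, □) = (s0, a, L) → [s0]□aab

State sequence: s0 → s0 → s0 → s0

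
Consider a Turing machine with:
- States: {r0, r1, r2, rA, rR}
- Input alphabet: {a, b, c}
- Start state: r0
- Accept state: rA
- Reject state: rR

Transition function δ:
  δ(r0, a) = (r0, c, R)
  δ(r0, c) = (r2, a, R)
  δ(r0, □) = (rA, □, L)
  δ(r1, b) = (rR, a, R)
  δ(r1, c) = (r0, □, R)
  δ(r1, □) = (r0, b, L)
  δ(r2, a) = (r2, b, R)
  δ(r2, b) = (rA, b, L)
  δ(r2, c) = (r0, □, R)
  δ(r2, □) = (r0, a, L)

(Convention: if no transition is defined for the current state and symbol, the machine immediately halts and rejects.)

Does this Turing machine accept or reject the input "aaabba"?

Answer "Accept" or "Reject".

Execution trace:
Initial: [r0]aaabba
Step 1: δ(r0, a) = (r0, c, R) → c[r0]aabba
Step 2: δ(r0, a) = (r0, c, R) → cc[r0]abba
Step 3: δ(r0, a) = (r0, c, R) → ccc[r0]bba

No transition is defined for δ(r0, b). By convention the machine halts and rejects.

Answer: Reject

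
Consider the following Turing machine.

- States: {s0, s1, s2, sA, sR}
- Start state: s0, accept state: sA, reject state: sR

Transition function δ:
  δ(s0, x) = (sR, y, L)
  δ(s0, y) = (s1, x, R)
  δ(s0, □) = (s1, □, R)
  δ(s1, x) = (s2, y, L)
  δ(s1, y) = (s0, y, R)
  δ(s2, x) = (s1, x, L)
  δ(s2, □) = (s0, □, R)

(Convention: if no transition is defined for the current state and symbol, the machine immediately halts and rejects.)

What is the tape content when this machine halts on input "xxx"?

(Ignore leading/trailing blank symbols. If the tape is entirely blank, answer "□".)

Execution trace:
Initial: [s0]xxx
Step 1: δ(s0, x) = (sR, y, L) → [sR]□yxx

The machine reaches the reject state sR and halts.

Final tape (ignoring leading/trailing blanks): yxx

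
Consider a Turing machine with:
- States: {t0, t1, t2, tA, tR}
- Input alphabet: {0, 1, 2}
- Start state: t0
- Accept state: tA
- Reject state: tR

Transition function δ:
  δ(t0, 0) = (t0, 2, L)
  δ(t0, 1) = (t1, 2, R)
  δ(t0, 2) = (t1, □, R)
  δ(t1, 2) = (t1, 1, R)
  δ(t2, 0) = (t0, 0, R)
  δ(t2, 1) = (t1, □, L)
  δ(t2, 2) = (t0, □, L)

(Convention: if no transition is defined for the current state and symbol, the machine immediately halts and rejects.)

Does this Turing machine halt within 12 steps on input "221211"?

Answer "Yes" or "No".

Execution trace:
Initial: [t0]221211
Step 1: δ(t0, 2) = (t1, □, R) → □[t1]21211
Step 2: δ(t1, 2) = (t1, 1, R) → □1[t1]1211

No transition is defined for δ(t1, 1). By convention the machine halts and rejects.
The machine halted after 2 steps (within the 12-step bound).

Answer: Yes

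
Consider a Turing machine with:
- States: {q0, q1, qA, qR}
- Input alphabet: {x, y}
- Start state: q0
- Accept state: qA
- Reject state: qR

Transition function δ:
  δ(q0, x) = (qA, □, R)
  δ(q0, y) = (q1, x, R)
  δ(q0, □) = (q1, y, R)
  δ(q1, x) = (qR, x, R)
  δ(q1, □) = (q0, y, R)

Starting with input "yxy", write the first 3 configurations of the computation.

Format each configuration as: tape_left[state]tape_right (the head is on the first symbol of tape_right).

Transitions applied:
Step 1: δ(q0, y) = (q1, x, R)
Step 2: δ(q1, x) = (qR, x, R)

The first 3 configurations are:
[q0]yxy ⊢ x[q1]xy ⊢ xx[qR]y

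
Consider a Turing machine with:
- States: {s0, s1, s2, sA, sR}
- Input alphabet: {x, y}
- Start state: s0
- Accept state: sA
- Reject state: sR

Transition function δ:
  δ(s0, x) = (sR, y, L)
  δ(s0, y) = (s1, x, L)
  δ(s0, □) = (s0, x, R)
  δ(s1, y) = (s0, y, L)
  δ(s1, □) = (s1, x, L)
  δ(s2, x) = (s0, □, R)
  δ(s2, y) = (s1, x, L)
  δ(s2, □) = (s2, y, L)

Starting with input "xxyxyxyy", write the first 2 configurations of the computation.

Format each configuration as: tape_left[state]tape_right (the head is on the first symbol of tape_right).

Transitions applied:
Step 1: δ(s0, x) = (sR, y, L)

The first 2 configurations are:
[s0]xxyxyxyy ⊢ [sR]□yxyxyxyy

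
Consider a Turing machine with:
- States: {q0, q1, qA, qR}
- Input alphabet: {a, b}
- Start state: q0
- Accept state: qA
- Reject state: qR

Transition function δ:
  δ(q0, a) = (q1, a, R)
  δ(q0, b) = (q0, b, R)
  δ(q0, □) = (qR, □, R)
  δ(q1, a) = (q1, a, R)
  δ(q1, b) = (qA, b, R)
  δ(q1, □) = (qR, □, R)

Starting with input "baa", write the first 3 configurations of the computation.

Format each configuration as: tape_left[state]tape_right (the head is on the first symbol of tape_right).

Transitions applied:
Step 1: δ(q0, b) = (q0, b, R)
Step 2: δ(q0, a) = (q1, a, R)

The first 3 configurations are:
[q0]baa ⊢ b[q0]aa ⊢ ba[q1]a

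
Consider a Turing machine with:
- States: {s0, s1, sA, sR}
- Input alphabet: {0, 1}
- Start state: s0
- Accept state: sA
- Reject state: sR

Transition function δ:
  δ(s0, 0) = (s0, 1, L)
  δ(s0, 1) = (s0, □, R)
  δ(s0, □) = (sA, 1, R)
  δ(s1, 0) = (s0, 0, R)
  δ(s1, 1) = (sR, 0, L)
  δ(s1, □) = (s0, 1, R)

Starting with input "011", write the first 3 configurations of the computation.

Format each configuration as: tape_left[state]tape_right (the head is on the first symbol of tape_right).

Transitions applied:
Step 1: δ(s0, 0) = (s0, 1, L)
Step 2: δ(s0, □) = (sA, 1, R)

The first 3 configurations are:
[s0]011 ⊢ [s0]□111 ⊢ 1[sA]111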